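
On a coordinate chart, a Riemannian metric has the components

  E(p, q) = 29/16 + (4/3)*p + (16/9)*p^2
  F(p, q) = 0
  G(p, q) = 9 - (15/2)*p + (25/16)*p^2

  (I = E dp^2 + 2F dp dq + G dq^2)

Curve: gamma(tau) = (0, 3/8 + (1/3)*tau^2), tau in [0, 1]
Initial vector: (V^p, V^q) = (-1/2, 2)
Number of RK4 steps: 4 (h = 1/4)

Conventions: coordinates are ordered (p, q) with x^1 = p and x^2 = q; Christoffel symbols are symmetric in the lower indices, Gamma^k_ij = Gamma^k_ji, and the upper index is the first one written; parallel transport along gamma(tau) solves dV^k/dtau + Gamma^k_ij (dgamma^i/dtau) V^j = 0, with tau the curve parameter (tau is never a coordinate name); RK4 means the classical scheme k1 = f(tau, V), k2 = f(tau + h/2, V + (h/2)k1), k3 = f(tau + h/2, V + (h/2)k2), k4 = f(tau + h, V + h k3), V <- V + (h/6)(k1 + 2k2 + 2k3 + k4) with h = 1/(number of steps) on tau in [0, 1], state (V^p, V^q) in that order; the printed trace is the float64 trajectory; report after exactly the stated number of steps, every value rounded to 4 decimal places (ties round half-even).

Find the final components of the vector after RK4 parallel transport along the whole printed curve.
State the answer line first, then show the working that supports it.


Answer: V^p = -1.8336, V^q = 1.8366

gamma'(tau) = (0, (2/3)*tau); f(tau, V)^k = -Gamma^k_ij(gamma(tau)) gamma'^i(tau) V^j; h = 1/4; intermediate values shown to 6 dp
curve data and Christoffel symbols at the stage parameters:
  tau = 0.000000: gamma = (0.000000, 0.375000), gamma' = (0.000000, 0.000000); Gamma_ppp = 0.367816, Gamma_ppq = 0.000000, Gamma_pqq = 2.068966, Gamma_qpp = 0.000000, Gamma_qpq = -0.416667, Gamma_qqq = 0.000000
  tau = 0.125000: gamma = (0.000000, 0.380208), gamma' = (0.000000, 0.083333); Gamma_ppp = 0.367816, Gamma_ppq = 0.000000, Gamma_pqq = 2.068966, Gamma_qpp = 0.000000, Gamma_qpq = -0.416667, Gamma_qqq = 0.000000
  tau = 0.250000: gamma = (0.000000, 0.395833), gamma' = (0.000000, 0.166667); Gamma_ppp = 0.367816, Gamma_ppq = 0.000000, Gamma_pqq = 2.068966, Gamma_qpp = 0.000000, Gamma_qpq = -0.416667, Gamma_qqq = 0.000000
  tau = 0.375000: gamma = (0.000000, 0.421875), gamma' = (0.000000, 0.250000); Gamma_ppp = 0.367816, Gamma_ppq = 0.000000, Gamma_pqq = 2.068966, Gamma_qpp = 0.000000, Gamma_qpq = -0.416667, Gamma_qqq = 0.000000
  tau = 0.500000: gamma = (0.000000, 0.458333), gamma' = (0.000000, 0.333333); Gamma_ppp = 0.367816, Gamma_ppq = 0.000000, Gamma_pqq = 2.068966, Gamma_qpp = 0.000000, Gamma_qpq = -0.416667, Gamma_qqq = 0.000000
  tau = 0.625000: gamma = (0.000000, 0.505208), gamma' = (0.000000, 0.416667); Gamma_ppp = 0.367816, Gamma_ppq = 0.000000, Gamma_pqq = 2.068966, Gamma_qpp = 0.000000, Gamma_qpq = -0.416667, Gamma_qqq = 0.000000
  tau = 0.750000: gamma = (0.000000, 0.562500), gamma' = (0.000000, 0.500000); Gamma_ppp = 0.367816, Gamma_ppq = 0.000000, Gamma_pqq = 2.068966, Gamma_qpp = 0.000000, Gamma_qpq = -0.416667, Gamma_qqq = 0.000000
  tau = 0.875000: gamma = (0.000000, 0.630208), gamma' = (0.000000, 0.583333); Gamma_ppp = 0.367816, Gamma_ppq = 0.000000, Gamma_pqq = 2.068966, Gamma_qpp = 0.000000, Gamma_qpq = -0.416667, Gamma_qqq = 0.000000
  tau = 1.000000: gamma = (0.000000, 0.708333), gamma' = (0.000000, 0.666667); Gamma_ppp = 0.367816, Gamma_ppq = 0.000000, Gamma_pqq = 2.068966, Gamma_qpp = 0.000000, Gamma_qpq = -0.416667, Gamma_qqq = 0.000000
step 0: V^p = -0.5000, V^q = 2.0000
step 1: k1 = (0.000000, 0.000000), k2 = (-0.344828, -0.017361), k3 = (-0.344453, -0.018858), k4 = (-0.688030, -0.040702); V <- V + (h/6)(k1 + 2k2 + 2k3 + k4): V^p = -0.5861, V^q = 1.9953
step 2: k1 = (-0.688030, -0.040702), k2 = (-1.029413, -0.070012), k3 = (-1.027518, -0.074457), k4 = (-1.363222, -0.117082); V <- V + (h/6)(k1 + 2k2 + 2k3 + k4): V^p = -0.8430, V^q = 1.9767
step 3: k1 = (-1.363222, -0.117082), k2 = (-1.691411, -0.175936), k3 = (-1.685069, -0.183058), k4 = (-1.997491, -0.263386); V <- V + (h/6)(k1 + 2k2 + 2k3 + k4): V^p = -1.2644, V^q = 1.9309
step 4: k1 = (-1.997486, -0.263415), k2 = (-2.290661, -0.368005), k3 = (-2.274883, -0.376912), k4 = (-2.533346, -0.509198); V <- V + (h/6)(k1 + 2k2 + 2k3 + k4): V^p = -1.8336, V^q = 1.8366


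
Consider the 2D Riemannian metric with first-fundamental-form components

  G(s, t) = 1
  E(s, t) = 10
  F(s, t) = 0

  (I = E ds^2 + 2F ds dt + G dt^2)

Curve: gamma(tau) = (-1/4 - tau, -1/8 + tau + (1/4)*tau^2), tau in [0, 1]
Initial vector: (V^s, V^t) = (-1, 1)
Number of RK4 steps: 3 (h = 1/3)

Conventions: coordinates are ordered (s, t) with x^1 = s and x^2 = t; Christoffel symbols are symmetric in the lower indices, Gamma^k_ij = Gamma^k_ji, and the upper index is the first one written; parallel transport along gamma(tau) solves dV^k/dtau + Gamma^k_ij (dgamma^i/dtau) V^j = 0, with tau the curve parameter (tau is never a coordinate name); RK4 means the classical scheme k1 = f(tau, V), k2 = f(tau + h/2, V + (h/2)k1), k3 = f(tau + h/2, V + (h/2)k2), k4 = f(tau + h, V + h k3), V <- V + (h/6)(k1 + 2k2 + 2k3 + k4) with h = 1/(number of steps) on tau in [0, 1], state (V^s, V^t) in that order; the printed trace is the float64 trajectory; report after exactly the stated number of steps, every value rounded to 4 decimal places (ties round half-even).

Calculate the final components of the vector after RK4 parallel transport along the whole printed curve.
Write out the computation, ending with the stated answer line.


gamma'(tau) = (-1, 1 + (1/2)*tau); f(tau, V)^k = -Gamma^k_ij(gamma(tau)) gamma'^i(tau) V^j; h = 1/3; intermediate values shown to 6 dp
curve data and Christoffel symbols at the stage parameters:
  tau = 0.000000: gamma = (-0.250000, -0.125000), gamma' = (-1.000000, 1.000000); Gamma_sss = 0.000000, Gamma_sst = 0.000000, Gamma_stt = 0.000000, Gamma_tss = 0.000000, Gamma_tst = 0.000000, Gamma_ttt = 0.000000
  tau = 0.166667: gamma = (-0.416667, 0.048611), gamma' = (-1.000000, 1.083333); Gamma_sss = 0.000000, Gamma_sst = 0.000000, Gamma_stt = 0.000000, Gamma_tss = 0.000000, Gamma_tst = 0.000000, Gamma_ttt = 0.000000
  tau = 0.333333: gamma = (-0.583333, 0.236111), gamma' = (-1.000000, 1.166667); Gamma_sss = 0.000000, Gamma_sst = 0.000000, Gamma_stt = 0.000000, Gamma_tss = 0.000000, Gamma_tst = 0.000000, Gamma_ttt = 0.000000
  tau = 0.500000: gamma = (-0.750000, 0.437500), gamma' = (-1.000000, 1.250000); Gamma_sss = 0.000000, Gamma_sst = 0.000000, Gamma_stt = 0.000000, Gamma_tss = 0.000000, Gamma_tst = 0.000000, Gamma_ttt = 0.000000
  tau = 0.666667: gamma = (-0.916667, 0.652778), gamma' = (-1.000000, 1.333333); Gamma_sss = 0.000000, Gamma_sst = 0.000000, Gamma_stt = 0.000000, Gamma_tss = 0.000000, Gamma_tst = 0.000000, Gamma_ttt = 0.000000
  tau = 0.833333: gamma = (-1.083333, 0.881944), gamma' = (-1.000000, 1.416667); Gamma_sss = 0.000000, Gamma_sst = 0.000000, Gamma_stt = 0.000000, Gamma_tss = 0.000000, Gamma_tst = 0.000000, Gamma_ttt = 0.000000
  tau = 1.000000: gamma = (-1.250000, 1.125000), gamma' = (-1.000000, 1.500000); Gamma_sss = 0.000000, Gamma_sst = 0.000000, Gamma_stt = 0.000000, Gamma_tss = 0.000000, Gamma_tst = 0.000000, Gamma_ttt = 0.000000
step 0: V^s = -1.0000, V^t = 1.0000
step 1: k1 = (0.000000, 0.000000), k2 = (0.000000, 0.000000), k3 = (0.000000, 0.000000), k4 = (0.000000, 0.000000); V <- V + (h/6)(k1 + 2k2 + 2k3 + k4): V^s = -1.0000, V^t = 1.0000
step 2: k1 = (0.000000, 0.000000), k2 = (0.000000, 0.000000), k3 = (0.000000, 0.000000), k4 = (0.000000, 0.000000); V <- V + (h/6)(k1 + 2k2 + 2k3 + k4): V^s = -1.0000, V^t = 1.0000
step 3: k1 = (0.000000, 0.000000), k2 = (0.000000, 0.000000), k3 = (0.000000, 0.000000), k4 = (0.000000, 0.000000); V <- V + (h/6)(k1 + 2k2 + 2k3 + k4): V^s = -1.0000, V^t = 1.0000

Answer: V^s = -1.0000, V^t = 1.0000


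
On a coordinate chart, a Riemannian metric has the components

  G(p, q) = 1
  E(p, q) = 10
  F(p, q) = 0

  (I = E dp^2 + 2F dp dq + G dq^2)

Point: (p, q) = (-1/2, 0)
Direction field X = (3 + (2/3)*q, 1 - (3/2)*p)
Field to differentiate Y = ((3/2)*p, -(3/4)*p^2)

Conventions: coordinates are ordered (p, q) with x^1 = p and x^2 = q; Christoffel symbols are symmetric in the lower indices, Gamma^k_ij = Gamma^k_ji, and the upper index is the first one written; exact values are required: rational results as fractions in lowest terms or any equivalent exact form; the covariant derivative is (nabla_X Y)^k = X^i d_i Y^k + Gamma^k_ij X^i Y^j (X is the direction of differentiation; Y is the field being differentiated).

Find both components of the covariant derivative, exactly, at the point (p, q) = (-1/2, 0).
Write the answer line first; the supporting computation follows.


Answer: (nabla_X Y)^p = 9/2, (nabla_X Y)^q = 9/4

E = 10, F = 0, G = 1 at the point
E_p = 0, E_q = 0, F_p = 0, F_q = 0, G_p = 0, G_q = 0
EG - F^2 = 10;  g^inv = (1/10) * [[1, 0], [0, 10]]
first-kind symbols [ij,l] = (1/2)(d_i g_jl + d_j g_il - d_l g_ij): [pp,p] = E_p/2 = 0, [pp,q] = F_p - E_q/2 = 0, [pq,p] = E_q/2 = 0, [pq,q] = G_p/2 = 0, [qq,p] = F_q - G_p/2 = 0, [qq,q] = G_q/2 = 0
Gamma^p_ij = (G*[ij,p] - F*[ij,q])/(EG - F^2), Gamma^q_ij = (E*[ij,q] - F*[ij,p])/(EG - F^2)
Gamma_ppp = 0, Gamma_ppq = 0, Gamma_pqq = 0, Gamma_qpp = 0, Gamma_qpq = 0, Gamma_qqq = 0
X = (3, 7/4), Y = (-3/4, -3/16) at the point


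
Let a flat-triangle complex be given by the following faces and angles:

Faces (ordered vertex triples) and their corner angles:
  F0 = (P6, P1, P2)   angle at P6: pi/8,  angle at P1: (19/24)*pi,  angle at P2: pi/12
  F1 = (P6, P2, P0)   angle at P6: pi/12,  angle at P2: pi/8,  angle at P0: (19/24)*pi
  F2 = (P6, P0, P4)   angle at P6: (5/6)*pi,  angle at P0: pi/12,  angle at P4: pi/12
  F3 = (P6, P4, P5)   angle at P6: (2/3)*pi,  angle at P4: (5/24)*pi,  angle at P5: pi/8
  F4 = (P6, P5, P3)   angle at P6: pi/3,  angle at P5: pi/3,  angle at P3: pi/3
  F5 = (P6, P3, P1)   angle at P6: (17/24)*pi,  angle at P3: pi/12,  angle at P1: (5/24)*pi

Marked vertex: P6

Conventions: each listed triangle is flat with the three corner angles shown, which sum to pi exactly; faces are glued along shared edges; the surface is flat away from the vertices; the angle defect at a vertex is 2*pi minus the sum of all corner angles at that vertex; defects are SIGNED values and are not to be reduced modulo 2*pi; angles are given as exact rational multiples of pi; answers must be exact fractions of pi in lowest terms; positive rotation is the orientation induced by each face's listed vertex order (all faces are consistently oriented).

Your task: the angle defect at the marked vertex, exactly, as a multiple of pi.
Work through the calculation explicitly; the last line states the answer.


Sum of corner angles at P6: (11/4)*pi
defect = 2*pi - (11/4)*pi

Answer: defect(P6) = (-3/4)*pi


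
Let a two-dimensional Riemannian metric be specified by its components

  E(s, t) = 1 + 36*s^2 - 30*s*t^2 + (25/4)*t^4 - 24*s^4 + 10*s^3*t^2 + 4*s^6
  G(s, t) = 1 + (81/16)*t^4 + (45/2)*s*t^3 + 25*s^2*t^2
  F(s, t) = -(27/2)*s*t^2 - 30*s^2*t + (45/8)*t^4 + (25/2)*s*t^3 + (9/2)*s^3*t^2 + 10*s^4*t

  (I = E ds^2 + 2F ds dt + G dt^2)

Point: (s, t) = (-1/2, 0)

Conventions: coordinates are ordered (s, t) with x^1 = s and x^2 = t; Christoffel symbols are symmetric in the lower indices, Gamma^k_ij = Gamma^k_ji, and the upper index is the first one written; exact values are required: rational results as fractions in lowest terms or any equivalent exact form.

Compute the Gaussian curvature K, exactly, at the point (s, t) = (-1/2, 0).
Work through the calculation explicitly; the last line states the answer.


E = 137/16, F = 0, G = 1, EG - F^2 = 137/16 at the point
E_s = -99/4, E_t = 0, F_s = 0, F_t = -55/8, G_s = 0, G_t = 0
E_tt = 55/2, F_st = 25, G_ss = 0
Brioschi: K = (det M1 - det M2) / (EG - F^2)^2 with the standard first/second-derivative matrices M1, M2.
M1 = [[-E_tt/2 + F_st - G_ss/2, E_s/2, F_s - E_t/2], [F_t - G_s/2, E, F], [G_t/2, F, G]] = [[45/4, -99/8, 0], [-55/8, 137/16, 0], [0, 0, 1]]; det M1 = 45/4
M2 = [[0, E_t/2, G_s/2], [E_t/2, E, F], [G_s/2, F, G]] = [[0, 0, 0], [0, 137/16, 0], [0, 0, 1]]; det M2 = 0
det M1 - det M2 = 45/4; K = 45/4 / (137/16)^2 = 2880/18769

Answer: K = 2880/18769


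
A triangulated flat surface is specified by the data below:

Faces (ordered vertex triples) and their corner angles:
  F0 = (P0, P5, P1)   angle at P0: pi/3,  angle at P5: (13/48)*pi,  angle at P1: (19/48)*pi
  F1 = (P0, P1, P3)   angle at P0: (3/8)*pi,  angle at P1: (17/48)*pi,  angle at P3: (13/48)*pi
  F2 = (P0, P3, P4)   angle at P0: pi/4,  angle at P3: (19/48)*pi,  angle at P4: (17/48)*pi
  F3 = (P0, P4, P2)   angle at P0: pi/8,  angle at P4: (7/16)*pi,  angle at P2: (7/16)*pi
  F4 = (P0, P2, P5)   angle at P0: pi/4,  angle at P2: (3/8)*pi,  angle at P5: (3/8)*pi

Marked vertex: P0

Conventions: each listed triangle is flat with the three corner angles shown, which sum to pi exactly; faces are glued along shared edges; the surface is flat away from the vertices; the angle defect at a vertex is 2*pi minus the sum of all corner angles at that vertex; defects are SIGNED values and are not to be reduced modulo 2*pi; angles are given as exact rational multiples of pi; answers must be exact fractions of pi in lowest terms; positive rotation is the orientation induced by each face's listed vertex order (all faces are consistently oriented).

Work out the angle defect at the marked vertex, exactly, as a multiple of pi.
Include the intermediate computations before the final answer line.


Sum of corner angles at P0: (4/3)*pi
defect = 2*pi - (4/3)*pi

Answer: defect(P0) = (2/3)*pi


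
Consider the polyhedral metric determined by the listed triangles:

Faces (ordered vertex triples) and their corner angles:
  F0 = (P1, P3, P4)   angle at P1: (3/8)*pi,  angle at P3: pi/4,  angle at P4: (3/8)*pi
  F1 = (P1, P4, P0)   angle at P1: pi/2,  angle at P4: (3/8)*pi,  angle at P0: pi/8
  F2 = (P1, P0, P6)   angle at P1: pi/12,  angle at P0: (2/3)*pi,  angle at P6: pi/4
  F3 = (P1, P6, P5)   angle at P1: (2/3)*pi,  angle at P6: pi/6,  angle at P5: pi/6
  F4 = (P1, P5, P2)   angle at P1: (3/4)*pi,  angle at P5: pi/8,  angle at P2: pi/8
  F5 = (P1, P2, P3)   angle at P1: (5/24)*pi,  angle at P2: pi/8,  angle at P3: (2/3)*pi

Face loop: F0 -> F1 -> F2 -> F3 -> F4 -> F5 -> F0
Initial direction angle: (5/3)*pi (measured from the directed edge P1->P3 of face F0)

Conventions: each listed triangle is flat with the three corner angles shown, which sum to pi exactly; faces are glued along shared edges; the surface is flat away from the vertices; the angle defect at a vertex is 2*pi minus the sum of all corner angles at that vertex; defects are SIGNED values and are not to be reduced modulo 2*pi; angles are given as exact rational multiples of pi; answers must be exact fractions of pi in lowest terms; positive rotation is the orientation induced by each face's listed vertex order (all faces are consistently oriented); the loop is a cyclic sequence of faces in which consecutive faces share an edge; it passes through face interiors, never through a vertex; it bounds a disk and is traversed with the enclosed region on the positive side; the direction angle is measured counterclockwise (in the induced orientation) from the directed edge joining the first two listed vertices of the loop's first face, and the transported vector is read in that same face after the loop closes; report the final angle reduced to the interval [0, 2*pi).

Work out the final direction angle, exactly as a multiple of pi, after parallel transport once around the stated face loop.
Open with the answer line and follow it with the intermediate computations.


Answer: final direction angle = (13/12)*pi

enclosed vertex P1: corner angles sum to (31/12)*pi, defect = 2*pi - (31/12)*pi = (-7/12)*pi
transport around the loop rotates by the sum of enclosed defects; add to the initial angle mod 2*pi
final angle = (5/3)*pi - (7/12)*pi = (13/12)*pi (mod 2*pi)


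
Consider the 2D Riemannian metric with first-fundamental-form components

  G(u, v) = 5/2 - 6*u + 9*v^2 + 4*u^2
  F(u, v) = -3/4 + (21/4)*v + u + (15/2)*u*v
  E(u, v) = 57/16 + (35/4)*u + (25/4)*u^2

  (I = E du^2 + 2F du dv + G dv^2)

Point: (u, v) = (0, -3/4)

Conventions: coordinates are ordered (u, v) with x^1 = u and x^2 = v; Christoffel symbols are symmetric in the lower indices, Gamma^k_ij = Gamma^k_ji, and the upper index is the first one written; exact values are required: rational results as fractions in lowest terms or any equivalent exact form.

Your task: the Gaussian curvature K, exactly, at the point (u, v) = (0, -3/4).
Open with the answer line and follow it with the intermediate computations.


Answer: K = -1984/2809

E = 57/16, F = -75/16, G = 121/16, EG - F^2 = 159/32 at the point
E_u = 35/4, E_v = 0, F_u = -37/8, F_v = 21/4, G_u = -6, G_v = -27/2
E_vv = 0, F_uv = 15/2, G_uu = 8
Using the Brioschi determinant formula for K from the metric derivatives:
M1 = [[-E_vv/2 + F_uv - G_uu/2, E_u/2, F_u - E_v/2], [F_v - G_u/2, E, F], [G_v/2, F, G]] = [[7/2, 35/8, -37/8], [33/4, 57/16, -75/16], [-27/4, -75/16, 121/16]]; det M1 = -99/2
M2 = [[0, E_v/2, G_u/2], [E_v/2, E, F], [G_u/2, F, G]] = [[0, 0, -3], [0, 57/16, -75/16], [-3, -75/16, 121/16]]; det M2 = -513/16
det M1 - det M2 = -279/16; K = -279/16 / (159/32)^2 = -1984/2809


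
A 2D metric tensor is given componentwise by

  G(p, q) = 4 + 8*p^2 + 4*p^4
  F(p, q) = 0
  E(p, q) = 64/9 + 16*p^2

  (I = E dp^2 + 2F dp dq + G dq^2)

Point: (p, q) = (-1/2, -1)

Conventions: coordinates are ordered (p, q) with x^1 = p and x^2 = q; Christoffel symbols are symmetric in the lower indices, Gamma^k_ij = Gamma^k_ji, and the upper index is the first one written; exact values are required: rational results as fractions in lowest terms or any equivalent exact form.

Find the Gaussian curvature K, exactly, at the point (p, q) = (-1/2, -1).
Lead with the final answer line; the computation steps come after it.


Answer: K = -288/3125

E = 100/9, F = 0, G = 25/4, EG - F^2 = 625/9 at the point
E_p = -16, E_q = 0, F_p = 0, F_q = 0, G_p = -10, G_q = 0
E_qq = 0, F_pq = 0, G_pp = 28
Apply the Brioschi formula K = (det M1 - det M2)/(EG - F^2)^2 over the derivative matrices of E, F, G.
M1 = [[-E_qq/2 + F_pq - G_pp/2, E_p/2, F_p - E_q/2], [F_q - G_p/2, E, F], [G_q/2, F, G]] = [[-14, -8, 0], [5, 100/9, 0], [0, 0, 25/4]]; det M1 = -6500/9
M2 = [[0, E_q/2, G_p/2], [E_q/2, E, F], [G_p/2, F, G]] = [[0, 0, -5], [0, 100/9, 0], [-5, 0, 25/4]]; det M2 = -2500/9
det M1 - det M2 = -4000/9; K = -4000/9 / (625/9)^2 = -288/3125


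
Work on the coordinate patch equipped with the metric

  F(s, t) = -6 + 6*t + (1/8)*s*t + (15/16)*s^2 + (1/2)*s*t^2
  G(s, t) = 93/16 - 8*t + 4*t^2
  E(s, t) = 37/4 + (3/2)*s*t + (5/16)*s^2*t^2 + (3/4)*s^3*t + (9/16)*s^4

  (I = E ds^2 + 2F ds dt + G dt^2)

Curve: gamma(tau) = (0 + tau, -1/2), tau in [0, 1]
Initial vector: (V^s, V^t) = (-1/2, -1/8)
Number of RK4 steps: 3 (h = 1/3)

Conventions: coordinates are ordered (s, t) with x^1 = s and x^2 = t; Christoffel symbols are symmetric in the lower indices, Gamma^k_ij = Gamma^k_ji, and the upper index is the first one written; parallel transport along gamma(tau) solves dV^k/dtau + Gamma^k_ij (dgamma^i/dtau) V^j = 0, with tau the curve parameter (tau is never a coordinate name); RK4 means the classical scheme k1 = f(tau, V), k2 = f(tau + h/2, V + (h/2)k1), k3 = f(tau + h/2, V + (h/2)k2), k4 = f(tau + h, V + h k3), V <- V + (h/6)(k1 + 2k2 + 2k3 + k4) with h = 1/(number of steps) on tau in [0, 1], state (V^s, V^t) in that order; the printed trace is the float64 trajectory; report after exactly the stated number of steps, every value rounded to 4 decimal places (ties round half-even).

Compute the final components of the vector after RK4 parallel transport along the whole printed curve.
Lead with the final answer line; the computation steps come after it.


Answer: V^s = -0.4406, V^t = -0.0533

gamma'(tau) = (1, 0); f(tau, V)^k = -Gamma^k_ij(gamma(tau)) gamma'^i(tau) V^j; h = 1/3; intermediate values shown to 6 dp
curve data and Christoffel symbols at the stage parameters:
  tau = 0.000000: gamma = (0.000000, -0.500000), gamma' = (1.000000, 0.000000); Gamma_sss = -0.183648, Gamma_sst = 0.000000, Gamma_stt = 0.571898, Gamma_tss = -0.147083, Gamma_tst = 0.000000, Gamma_ttt = -0.078882
  tau = 0.166667: gamma = (0.166667, -0.500000), gamma' = (1.000000, 0.000000); Gamma_sss = -0.096152, Gamma_sst = 0.072205, Gamma_stt = 0.568407, Gamma_tss = -0.056347, Gamma_tst = 0.059858, Gamma_ttt = -0.083705
  tau = 0.333333: gamma = (0.333333, -0.500000), gamma' = (1.000000, 0.000000); Gamma_sss = -0.004565, Gamma_sst = 0.143576, Gamma_stt = 0.553357, Gamma_tss = 0.037037, Gamma_tst = 0.117849, Gamma_ttt = -0.100712
  tau = 0.500000: gamma = (0.500000, -0.500000), gamma' = (1.000000, 0.000000); Gamma_sss = 0.089007, Gamma_sst = 0.209513, Gamma_stt = 0.528515, Gamma_tss = 0.128981, Gamma_tst = 0.169245, Gamma_ttt = -0.127977
  tau = 0.666667: gamma = (0.666667, -0.500000), gamma' = (1.000000, 0.000000); Gamma_sss = 0.181328, Gamma_sst = 0.265918, Gamma_stt = 0.495891, Gamma_tss = 0.214537, Gamma_tst = 0.210070, Gamma_ttt = -0.163169
  tau = 0.833333: gamma = (0.833333, -0.500000), gamma' = (1.000000, 0.000000); Gamma_sss = 0.268106, Gamma_sst = 0.309892, Gamma_stt = 0.457738, Gamma_tss = 0.288179, Gamma_tst = 0.237793, Gamma_ttt = -0.203672
  tau = 1.000000: gamma = (1.000000, -0.500000), gamma' = (1.000000, 0.000000); Gamma_sss = 0.345115, Gamma_sst = 0.340324, Gamma_stt = 0.416537, Gamma_tss = 0.344941, Gamma_tst = 0.251801, Gamma_ttt = -0.246724
step 0: V^s = -0.5000, V^t = -0.1250
step 1: k1 = (-0.091824, -0.073541), k2 = (-0.039637, -0.020820), k3 = (-0.039435, -0.020856), k4 = (0.016603, 0.034556); V <- V + (h/6)(k1 + 2k2 + 2k3 + k4): V^s = -0.5130, V^t = -0.1318
step 2: k1 = (0.016581, 0.034531), k2 = (0.071819, 0.087138), k3 = (0.069162, 0.084467), k4 = (0.116395, 0.126876); V <- V + (h/6)(k1 + 2k2 + 2k3 + k4): V^s = -0.4899, V^t = -0.1038
step 3: k1 = (0.116427, 0.126902), k2 = (0.151747, 0.155235), k3 = (0.148705, 0.152416), k4 = (0.169992, 0.165227); V <- V + (h/6)(k1 + 2k2 + 2k3 + k4): V^s = -0.4406, V^t = -0.0533


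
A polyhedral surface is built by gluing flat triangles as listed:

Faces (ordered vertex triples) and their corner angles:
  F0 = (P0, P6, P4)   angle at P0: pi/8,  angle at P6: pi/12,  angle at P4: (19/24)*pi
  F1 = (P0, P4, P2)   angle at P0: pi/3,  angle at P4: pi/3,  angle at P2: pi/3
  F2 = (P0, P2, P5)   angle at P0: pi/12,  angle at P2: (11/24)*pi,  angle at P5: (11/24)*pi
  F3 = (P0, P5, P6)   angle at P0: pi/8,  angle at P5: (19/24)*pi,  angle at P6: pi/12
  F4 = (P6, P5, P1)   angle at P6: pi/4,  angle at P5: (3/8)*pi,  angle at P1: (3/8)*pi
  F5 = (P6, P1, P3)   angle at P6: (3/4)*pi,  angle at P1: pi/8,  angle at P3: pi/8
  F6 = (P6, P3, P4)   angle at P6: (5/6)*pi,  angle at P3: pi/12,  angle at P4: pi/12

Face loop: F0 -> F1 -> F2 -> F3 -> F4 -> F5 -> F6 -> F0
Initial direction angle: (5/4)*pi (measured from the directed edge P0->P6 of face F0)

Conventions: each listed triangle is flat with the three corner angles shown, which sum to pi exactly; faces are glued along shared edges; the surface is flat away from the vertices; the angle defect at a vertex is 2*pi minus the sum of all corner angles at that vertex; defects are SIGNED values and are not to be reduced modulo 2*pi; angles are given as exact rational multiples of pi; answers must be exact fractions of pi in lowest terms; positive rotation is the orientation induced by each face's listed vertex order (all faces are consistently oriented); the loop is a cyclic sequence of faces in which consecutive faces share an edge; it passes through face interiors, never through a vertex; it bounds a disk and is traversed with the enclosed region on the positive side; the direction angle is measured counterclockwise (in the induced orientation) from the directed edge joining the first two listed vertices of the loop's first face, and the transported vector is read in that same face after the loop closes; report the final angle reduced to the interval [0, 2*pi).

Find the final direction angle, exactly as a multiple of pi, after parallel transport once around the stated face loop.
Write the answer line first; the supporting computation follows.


Answer: final direction angle = (7/12)*pi

enclosed vertex P0: corner angles sum to (2/3)*pi, defect = 2*pi - (2/3)*pi = (4/3)*pi
enclosed vertex P6: corner angles sum to 2*pi, defect = 2*pi - 2*pi = 0
the rotation equals the total enclosed defect, so the final angle is initial + defects (mod 2*pi)
final angle = (5/4)*pi + (4/3)*pi = (7/12)*pi (mod 2*pi)


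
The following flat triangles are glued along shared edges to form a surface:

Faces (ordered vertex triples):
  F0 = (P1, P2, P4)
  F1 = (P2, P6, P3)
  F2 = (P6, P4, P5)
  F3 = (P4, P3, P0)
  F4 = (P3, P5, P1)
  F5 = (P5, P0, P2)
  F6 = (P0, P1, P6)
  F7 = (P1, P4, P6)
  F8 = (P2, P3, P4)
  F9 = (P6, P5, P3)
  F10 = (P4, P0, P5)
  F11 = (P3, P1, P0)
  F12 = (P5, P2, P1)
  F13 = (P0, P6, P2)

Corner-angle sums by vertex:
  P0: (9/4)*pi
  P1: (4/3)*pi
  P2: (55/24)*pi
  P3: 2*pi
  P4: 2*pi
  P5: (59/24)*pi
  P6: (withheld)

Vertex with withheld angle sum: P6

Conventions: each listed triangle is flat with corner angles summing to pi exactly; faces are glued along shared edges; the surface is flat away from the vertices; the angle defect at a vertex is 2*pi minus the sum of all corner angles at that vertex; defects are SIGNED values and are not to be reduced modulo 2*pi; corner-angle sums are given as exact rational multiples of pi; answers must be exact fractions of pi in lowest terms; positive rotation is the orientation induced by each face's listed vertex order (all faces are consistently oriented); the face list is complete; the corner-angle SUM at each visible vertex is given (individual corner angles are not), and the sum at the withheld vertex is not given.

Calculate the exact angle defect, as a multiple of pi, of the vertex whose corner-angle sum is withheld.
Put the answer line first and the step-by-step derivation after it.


Answer: defect(P6) = pi/3

V = 7, E = 21, F = 14; chi = V - E + F = 0
Gauss-Bonnet: total defect = 2*pi*chi = 0; visible defects sum to -pi/3


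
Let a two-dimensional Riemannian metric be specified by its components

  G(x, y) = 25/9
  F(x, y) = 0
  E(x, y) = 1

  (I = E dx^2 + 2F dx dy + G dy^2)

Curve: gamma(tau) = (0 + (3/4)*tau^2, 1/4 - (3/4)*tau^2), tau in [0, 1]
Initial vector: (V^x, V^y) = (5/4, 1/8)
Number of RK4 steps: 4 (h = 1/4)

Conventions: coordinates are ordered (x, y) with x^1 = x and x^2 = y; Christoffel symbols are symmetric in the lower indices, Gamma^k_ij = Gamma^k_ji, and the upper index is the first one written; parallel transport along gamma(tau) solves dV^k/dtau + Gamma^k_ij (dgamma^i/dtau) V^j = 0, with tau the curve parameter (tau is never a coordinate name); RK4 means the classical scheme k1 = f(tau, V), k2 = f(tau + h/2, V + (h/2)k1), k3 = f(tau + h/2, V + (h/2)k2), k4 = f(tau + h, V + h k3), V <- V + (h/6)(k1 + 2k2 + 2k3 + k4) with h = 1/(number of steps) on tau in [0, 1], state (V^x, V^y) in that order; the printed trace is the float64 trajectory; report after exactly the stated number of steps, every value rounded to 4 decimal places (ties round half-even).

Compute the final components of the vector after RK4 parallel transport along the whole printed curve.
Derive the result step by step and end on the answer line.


gamma'(tau) = ((3/2)*tau, -(3/2)*tau); f(tau, V)^k = -Gamma^k_ij(gamma(tau)) gamma'^i(tau) V^j; h = 1/4; intermediate values shown to 6 dp
curve data and Christoffel symbols at the stage parameters:
  tau = 0.000000: gamma = (0.000000, 0.250000), gamma' = (0.000000, 0.000000); Gamma_xxx = 0.000000, Gamma_xxy = 0.000000, Gamma_xyy = 0.000000, Gamma_yxx = 0.000000, Gamma_yxy = 0.000000, Gamma_yyy = 0.000000
  tau = 0.125000: gamma = (0.011719, 0.238281), gamma' = (0.187500, -0.187500); Gamma_xxx = 0.000000, Gamma_xxy = 0.000000, Gamma_xyy = 0.000000, Gamma_yxx = 0.000000, Gamma_yxy = 0.000000, Gamma_yyy = 0.000000
  tau = 0.250000: gamma = (0.046875, 0.203125), gamma' = (0.375000, -0.375000); Gamma_xxx = 0.000000, Gamma_xxy = 0.000000, Gamma_xyy = 0.000000, Gamma_yxx = 0.000000, Gamma_yxy = 0.000000, Gamma_yyy = 0.000000
  tau = 0.375000: gamma = (0.105469, 0.144531), gamma' = (0.562500, -0.562500); Gamma_xxx = 0.000000, Gamma_xxy = 0.000000, Gamma_xyy = 0.000000, Gamma_yxx = 0.000000, Gamma_yxy = 0.000000, Gamma_yyy = 0.000000
  tau = 0.500000: gamma = (0.187500, 0.062500), gamma' = (0.750000, -0.750000); Gamma_xxx = 0.000000, Gamma_xxy = 0.000000, Gamma_xyy = 0.000000, Gamma_yxx = 0.000000, Gamma_yxy = 0.000000, Gamma_yyy = 0.000000
  tau = 0.625000: gamma = (0.292969, -0.042969), gamma' = (0.937500, -0.937500); Gamma_xxx = 0.000000, Gamma_xxy = 0.000000, Gamma_xyy = 0.000000, Gamma_yxx = 0.000000, Gamma_yxy = 0.000000, Gamma_yyy = 0.000000
  tau = 0.750000: gamma = (0.421875, -0.171875), gamma' = (1.125000, -1.125000); Gamma_xxx = 0.000000, Gamma_xxy = 0.000000, Gamma_xyy = 0.000000, Gamma_yxx = 0.000000, Gamma_yxy = 0.000000, Gamma_yyy = 0.000000
  tau = 0.875000: gamma = (0.574219, -0.324219), gamma' = (1.312500, -1.312500); Gamma_xxx = 0.000000, Gamma_xxy = 0.000000, Gamma_xyy = 0.000000, Gamma_yxx = 0.000000, Gamma_yxy = 0.000000, Gamma_yyy = 0.000000
  tau = 1.000000: gamma = (0.750000, -0.500000), gamma' = (1.500000, -1.500000); Gamma_xxx = 0.000000, Gamma_xxy = 0.000000, Gamma_xyy = 0.000000, Gamma_yxx = 0.000000, Gamma_yxy = 0.000000, Gamma_yyy = 0.000000
step 0: V^x = 1.2500, V^y = 0.1250
step 1: k1 = (0.000000, 0.000000), k2 = (0.000000, 0.000000), k3 = (0.000000, 0.000000), k4 = (0.000000, 0.000000); V <- V + (h/6)(k1 + 2k2 + 2k3 + k4): V^x = 1.2500, V^y = 0.1250
step 2: k1 = (0.000000, 0.000000), k2 = (0.000000, 0.000000), k3 = (0.000000, 0.000000), k4 = (0.000000, 0.000000); V <- V + (h/6)(k1 + 2k2 + 2k3 + k4): V^x = 1.2500, V^y = 0.1250
step 3: k1 = (0.000000, 0.000000), k2 = (0.000000, 0.000000), k3 = (0.000000, 0.000000), k4 = (0.000000, 0.000000); V <- V + (h/6)(k1 + 2k2 + 2k3 + k4): V^x = 1.2500, V^y = 0.1250
step 4: k1 = (0.000000, 0.000000), k2 = (0.000000, 0.000000), k3 = (0.000000, 0.000000), k4 = (0.000000, 0.000000); V <- V + (h/6)(k1 + 2k2 + 2k3 + k4): V^x = 1.2500, V^y = 0.1250

Answer: V^x = 1.2500, V^y = 0.1250


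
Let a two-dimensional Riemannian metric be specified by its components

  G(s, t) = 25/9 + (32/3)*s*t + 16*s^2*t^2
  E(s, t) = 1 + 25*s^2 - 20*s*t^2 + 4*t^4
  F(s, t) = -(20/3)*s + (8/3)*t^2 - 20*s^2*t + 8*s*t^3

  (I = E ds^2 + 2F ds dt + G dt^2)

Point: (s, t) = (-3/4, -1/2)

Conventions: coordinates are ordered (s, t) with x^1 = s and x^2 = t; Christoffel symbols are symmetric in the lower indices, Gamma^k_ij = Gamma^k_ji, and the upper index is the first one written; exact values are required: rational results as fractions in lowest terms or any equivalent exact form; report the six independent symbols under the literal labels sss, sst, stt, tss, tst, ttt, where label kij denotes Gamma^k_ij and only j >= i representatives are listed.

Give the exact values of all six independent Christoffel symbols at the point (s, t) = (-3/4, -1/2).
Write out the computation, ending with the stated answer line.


E = 305/16, F = 289/24, G = 325/36 at the point
E_s = -85/2, E_t = -17, F_s = -68/3, F_t = -221/12, G_s = -34/3, G_t = -17
EG - F^2 = 3901/144;  g^inv = (144/3901) * [[325/36, -289/24], [-289/24, 305/16]]
first-kind symbols [ij,l] = (1/2)(d_i g_jl + d_j g_il - d_l g_ij): [ss,s] = E_s/2 = -85/4, [ss,t] = F_s - E_t/2 = -85/6, [st,s] = E_t/2 = -17/2, [st,t] = G_s/2 = -17/3, [tt,s] = F_t - G_s/2 = -51/4, [tt,t] = G_t/2 = -17/2
Gamma^s_ij = (G*[ij,s] - F*[ij,t])/(EG - F^2), Gamma^t_ij = (E*[ij,t] - F*[ij,s])/(EG - F^2)

Answer: Gamma_sss = -3060/3901, Gamma_sst = -1224/3901, Gamma_stt = -1836/3901, Gamma_tss = -2040/3901, Gamma_tst = -816/3901, Gamma_ttt = -1224/3901


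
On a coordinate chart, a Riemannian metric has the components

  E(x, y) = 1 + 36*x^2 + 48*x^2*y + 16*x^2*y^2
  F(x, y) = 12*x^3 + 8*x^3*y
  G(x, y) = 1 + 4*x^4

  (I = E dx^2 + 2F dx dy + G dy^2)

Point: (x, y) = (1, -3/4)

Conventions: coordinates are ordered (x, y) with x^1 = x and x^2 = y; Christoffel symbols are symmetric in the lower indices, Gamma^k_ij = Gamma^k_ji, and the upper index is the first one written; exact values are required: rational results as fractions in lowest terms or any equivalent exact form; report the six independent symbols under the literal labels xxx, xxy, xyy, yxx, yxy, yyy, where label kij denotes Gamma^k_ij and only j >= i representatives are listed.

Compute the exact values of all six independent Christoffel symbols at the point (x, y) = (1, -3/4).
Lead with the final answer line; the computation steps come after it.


Answer: Gamma_xxx = 9/14, Gamma_xxy = 6/7, Gamma_xyy = 0, Gamma_yxx = 3/7, Gamma_yxy = 4/7, Gamma_yyy = 0

E = 10, F = 6, G = 5 at the point
E_x = 18, E_y = 24, F_x = 18, F_y = 8, G_x = 16, G_y = 0
EG - F^2 = 14;  g^inv = (1/14) * [[5, -6], [-6, 10]]
first-kind symbols [ij,l] = (1/2)(d_i g_jl + d_j g_il - d_l g_ij): [xx,x] = E_x/2 = 9, [xx,y] = F_x - E_y/2 = 6, [xy,x] = E_y/2 = 12, [xy,y] = G_x/2 = 8, [yy,x] = F_y - G_x/2 = 0, [yy,y] = G_y/2 = 0
Gamma^x_ij = (G*[ij,x] - F*[ij,y])/(EG - F^2), Gamma^y_ij = (E*[ij,y] - F*[ij,x])/(EG - F^2)


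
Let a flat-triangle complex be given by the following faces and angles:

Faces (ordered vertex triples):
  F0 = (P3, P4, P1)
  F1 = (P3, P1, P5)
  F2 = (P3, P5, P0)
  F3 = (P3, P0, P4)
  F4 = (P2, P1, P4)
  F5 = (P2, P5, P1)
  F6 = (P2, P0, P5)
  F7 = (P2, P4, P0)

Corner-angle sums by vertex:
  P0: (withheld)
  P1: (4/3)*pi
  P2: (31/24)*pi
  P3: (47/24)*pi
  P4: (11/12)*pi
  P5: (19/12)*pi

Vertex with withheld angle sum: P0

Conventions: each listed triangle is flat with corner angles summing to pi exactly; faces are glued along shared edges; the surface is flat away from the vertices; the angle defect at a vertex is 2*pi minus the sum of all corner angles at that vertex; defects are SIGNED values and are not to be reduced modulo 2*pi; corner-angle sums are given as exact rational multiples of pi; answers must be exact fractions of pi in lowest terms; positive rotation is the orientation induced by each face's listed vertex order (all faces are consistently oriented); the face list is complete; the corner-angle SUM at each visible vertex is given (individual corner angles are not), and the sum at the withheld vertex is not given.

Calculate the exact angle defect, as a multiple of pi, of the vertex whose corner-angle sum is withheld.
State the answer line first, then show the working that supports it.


Answer: defect(P0) = (13/12)*pi

V = 6, E = 12, F = 8; chi = V - E + F = 2
Gauss-Bonnet: total defect = 2*pi*chi = 4*pi; visible defects sum to (35/12)*pi


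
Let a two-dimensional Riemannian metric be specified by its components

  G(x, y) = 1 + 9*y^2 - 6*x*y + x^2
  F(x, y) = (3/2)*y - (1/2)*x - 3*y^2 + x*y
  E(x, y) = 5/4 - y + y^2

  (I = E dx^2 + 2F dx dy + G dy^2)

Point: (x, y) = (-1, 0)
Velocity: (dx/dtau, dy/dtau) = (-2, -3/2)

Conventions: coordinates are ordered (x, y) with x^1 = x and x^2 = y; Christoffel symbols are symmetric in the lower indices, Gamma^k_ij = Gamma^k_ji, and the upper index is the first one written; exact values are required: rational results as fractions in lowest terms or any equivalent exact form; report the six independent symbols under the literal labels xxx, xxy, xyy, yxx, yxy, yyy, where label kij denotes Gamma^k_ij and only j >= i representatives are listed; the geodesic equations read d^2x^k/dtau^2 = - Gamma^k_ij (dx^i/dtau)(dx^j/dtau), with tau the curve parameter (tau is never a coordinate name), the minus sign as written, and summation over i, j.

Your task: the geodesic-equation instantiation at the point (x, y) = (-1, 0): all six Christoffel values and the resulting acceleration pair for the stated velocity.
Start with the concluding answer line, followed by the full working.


Answer: Gamma_xxx = 0, Gamma_xxy = -2/9, Gamma_xyy = 2/3, Gamma_yxx = 0, Gamma_yxy = -4/9, Gamma_yyy = 4/3; accelerations (d^2x/dtau^2, d^2y/dtau^2) = (-1/6, -1/3)

E = 5/4, F = 1/2, G = 2 at the point
E_x = 0, E_y = -1, F_x = -1/2, F_y = 1/2, G_x = -2, G_y = 6
EG - F^2 = 9/4;  g^inv = (4/9) * [[2, -1/2], [-1/2, 5/4]]
first-kind symbols [ij,l] = (1/2)(d_i g_jl + d_j g_il - d_l g_ij): [xx,x] = E_x/2 = 0, [xx,y] = F_x - E_y/2 = 0, [xy,x] = E_y/2 = -1/2, [xy,y] = G_x/2 = -1, [yy,x] = F_y - G_x/2 = 3/2, [yy,y] = G_y/2 = 3
Gamma^x_ij = (G*[ij,x] - F*[ij,y])/(EG - F^2), Gamma^y_ij = (E*[ij,y] - F*[ij,x])/(EG - F^2)
Gamma_xxx = 0, Gamma_xxy = -2/9, Gamma_xyy = 2/3, Gamma_yxx = 0, Gamma_yxy = -4/9, Gamma_yyy = 4/3
d^2x/dtau^2 = -(Gamma_xxx*(-2)^2 + 2*Gamma_xxy*(-2)*(-3/2) + Gamma_xyy*(-3/2)^2) = -1/6
d^2y/dtau^2 = -(Gamma_yxx*(-2)^2 + 2*Gamma_yxy*(-2)*(-3/2) + Gamma_yyy*(-3/2)^2) = -1/3


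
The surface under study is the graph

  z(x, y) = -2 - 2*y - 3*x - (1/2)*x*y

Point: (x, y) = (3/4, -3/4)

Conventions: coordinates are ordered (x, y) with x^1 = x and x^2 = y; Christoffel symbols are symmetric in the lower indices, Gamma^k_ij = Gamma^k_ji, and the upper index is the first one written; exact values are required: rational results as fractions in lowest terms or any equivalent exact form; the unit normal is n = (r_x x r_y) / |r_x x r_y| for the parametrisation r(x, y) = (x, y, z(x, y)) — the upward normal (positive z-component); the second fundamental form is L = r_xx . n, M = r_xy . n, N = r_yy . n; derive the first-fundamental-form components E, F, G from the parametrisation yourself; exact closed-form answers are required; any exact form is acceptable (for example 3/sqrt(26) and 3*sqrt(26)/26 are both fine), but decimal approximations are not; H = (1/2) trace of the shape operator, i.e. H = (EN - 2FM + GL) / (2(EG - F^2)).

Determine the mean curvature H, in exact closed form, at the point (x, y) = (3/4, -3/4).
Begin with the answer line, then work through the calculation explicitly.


Answer: H = 399*sqrt(866)/187489

z_x = -21/8, z_y = -19/8, z_xx = 0, z_xy = -1/2, z_yy = 0
E = 505/64, F = 399/64, G = 425/64; answer radicand W^2 = 433/32
unnormalised second-form numerators: l = 0, m = -1/2, n = 0; L = l/sqrt(433/32), and similarly M = m/sqrt(W^2), N = n/sqrt(W^2)
H = (E*n - 2*F*m + G*l) / (2*(EG - F^2)*sqrt(W^2)); E*n - 2*F*m + G*l = 399/64, EG - F^2 = 433/32, so H = (399/1732)/sqrt(433/32)


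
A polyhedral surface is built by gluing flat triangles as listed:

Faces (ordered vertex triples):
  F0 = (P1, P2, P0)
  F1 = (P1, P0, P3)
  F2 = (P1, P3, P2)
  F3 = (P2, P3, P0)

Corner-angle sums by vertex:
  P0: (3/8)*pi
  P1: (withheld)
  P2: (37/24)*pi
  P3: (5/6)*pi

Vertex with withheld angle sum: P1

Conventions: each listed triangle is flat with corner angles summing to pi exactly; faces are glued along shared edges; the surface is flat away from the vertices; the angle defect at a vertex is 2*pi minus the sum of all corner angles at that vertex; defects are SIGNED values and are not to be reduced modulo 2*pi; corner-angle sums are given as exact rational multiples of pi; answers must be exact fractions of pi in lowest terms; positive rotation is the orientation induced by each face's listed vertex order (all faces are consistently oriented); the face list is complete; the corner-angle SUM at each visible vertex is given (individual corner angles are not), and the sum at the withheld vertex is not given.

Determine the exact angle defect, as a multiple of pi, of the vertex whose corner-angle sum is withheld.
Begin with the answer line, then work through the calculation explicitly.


Answer: defect(P1) = (3/4)*pi

V = 4, E = 6, F = 4; chi = V - E + F = 2
Gauss-Bonnet: total defect = 2*pi*chi = 4*pi; visible defects sum to (13/4)*pi


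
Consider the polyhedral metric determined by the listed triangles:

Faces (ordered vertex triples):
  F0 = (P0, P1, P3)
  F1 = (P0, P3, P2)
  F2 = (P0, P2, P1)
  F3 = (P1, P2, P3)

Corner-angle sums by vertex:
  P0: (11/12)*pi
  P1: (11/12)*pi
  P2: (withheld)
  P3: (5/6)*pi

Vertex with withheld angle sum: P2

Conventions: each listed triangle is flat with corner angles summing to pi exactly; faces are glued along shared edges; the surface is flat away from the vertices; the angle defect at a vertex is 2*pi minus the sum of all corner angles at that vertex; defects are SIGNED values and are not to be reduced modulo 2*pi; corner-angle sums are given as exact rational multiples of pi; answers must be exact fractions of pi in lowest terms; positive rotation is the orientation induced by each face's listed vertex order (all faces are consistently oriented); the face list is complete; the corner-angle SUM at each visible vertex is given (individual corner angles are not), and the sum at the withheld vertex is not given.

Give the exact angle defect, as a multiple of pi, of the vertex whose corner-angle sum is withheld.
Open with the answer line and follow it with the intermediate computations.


Answer: defect(P2) = (2/3)*pi

V = 4, E = 6, F = 4; chi = V - E + F = 2
Gauss-Bonnet: total defect = 2*pi*chi = 4*pi; visible defects sum to (10/3)*pi
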